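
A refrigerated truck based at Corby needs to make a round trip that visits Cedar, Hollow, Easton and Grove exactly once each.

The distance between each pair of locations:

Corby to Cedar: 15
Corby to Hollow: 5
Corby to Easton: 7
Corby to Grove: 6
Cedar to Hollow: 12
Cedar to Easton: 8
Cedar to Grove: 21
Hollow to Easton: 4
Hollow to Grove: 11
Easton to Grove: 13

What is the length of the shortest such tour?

Minimum total distance: 44.

Corby → Cedar → Hollow → Easton → Grove → Corby: 15+12+4+13+6 = 50
Corby → Cedar → Hollow → Grove → Easton → Corby: 15+12+11+13+7 = 58
Corby → Cedar → Easton → Hollow → Grove → Corby: 15+8+4+11+6 = 44
Corby → Cedar → Easton → Grove → Hollow → Corby: 15+8+13+11+5 = 52
Corby → Cedar → Grove → Hollow → Easton → Corby: 15+21+11+4+7 = 58
Corby → Cedar → Grove → Easton → Hollow → Corby: 15+21+13+4+5 = 58
Corby → Hollow → Cedar → Easton → Grove → Corby: 5+12+8+13+6 = 44
Corby → Hollow → Cedar → Grove → Easton → Corby: 5+12+21+13+7 = 58
Corby → Hollow → Easton → Cedar → Grove → Corby: 5+4+8+21+6 = 44
Corby → Hollow → Grove → Cedar → Easton → Corby: 5+11+21+8+7 = 52
Corby → Easton → Cedar → Hollow → Grove → Corby: 7+8+12+11+6 = 44
Corby → Easton → Hollow → Cedar → Grove → Corby: 7+4+12+21+6 = 50
The minimum is 44.
One optimal route: Corby → Cedar → Easton → Hollow → Grove → Corby (or its reverse).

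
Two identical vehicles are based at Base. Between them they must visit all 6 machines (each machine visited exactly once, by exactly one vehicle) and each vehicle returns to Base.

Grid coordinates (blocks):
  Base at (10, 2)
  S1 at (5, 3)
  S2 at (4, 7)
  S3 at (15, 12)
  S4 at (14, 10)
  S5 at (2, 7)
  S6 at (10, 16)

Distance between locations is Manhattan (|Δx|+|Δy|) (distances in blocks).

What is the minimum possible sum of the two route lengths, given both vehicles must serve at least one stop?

There are 2^5 − 1 = 31 ways to divide the 6 stops into two non-empty groups. For each, the best each vehicle can do is its own shortest tour through its group:
  {S1} + {S2, S3, S4, S5, S6}: 12 + 54 = 66
  {S2} + {S1, S3, S4, S5, S6}: 22 + 54 = 76
  {S1, S2} + {S3, S4, S5, S6}: 22 + 54 = 76
  {S3} + {S1, S2, S4, S5, S6}: 30 + 52 = 82
  {S1, S3} + {S2, S4, S5, S6}: 40 + 52 = 92
  {S2, S3} + {S1, S4, S5, S6}: 42 + 52 = 94
  … (31 splits in total)
  {S1, S2, S5} + {S3, S4, S6}: 26 + 38 = 64  ← best
Best: vehicle 1 Base → S1 → S2 → S5 → Base = 26; vehicle 2 Base → S4 → S3 → S6 → Base = 38; combined 64.

64 blocks — the smallest possible combined total.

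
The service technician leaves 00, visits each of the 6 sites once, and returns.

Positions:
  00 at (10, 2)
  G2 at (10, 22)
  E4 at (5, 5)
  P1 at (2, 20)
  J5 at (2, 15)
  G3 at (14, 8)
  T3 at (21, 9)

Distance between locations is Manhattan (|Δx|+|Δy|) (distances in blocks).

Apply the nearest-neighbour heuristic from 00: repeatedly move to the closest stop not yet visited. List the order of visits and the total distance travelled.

00 → [E4:8 / G3:10 / T3:18 / G2:20 / J5:21 / P1:26] → E4 (8)
E4 → [G3:12 / J5:13 / P1:18 / T3:20 / G2:22] → G3 (12)
G3 → [T3:8 / G2:18 / J5:19 / P1:24] → T3 (8)
T3 → [G2:24 / J5:25 / P1:30] → G2 (24)
G2 → [P1:10 / J5:15] → P1 (10)
P1 → [J5:5] → J5 (5)
Return J5→00: 21.
Total = 8 + 12 + 8 + 24 + 10 + 5 + 21 = 88.

88 blocks along 00 → E4 → G3 → T3 → G2 → P1 → J5 → 00.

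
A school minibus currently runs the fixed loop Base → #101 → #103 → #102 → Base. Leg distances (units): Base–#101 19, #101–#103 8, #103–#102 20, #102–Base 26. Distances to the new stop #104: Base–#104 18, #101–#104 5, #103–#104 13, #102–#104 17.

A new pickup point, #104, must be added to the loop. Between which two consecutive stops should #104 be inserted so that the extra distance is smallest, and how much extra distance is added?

Adding 4 by placing #104 on the Base–#101 leg.

Insertion cost between consecutive stops i–j is d(i,#104) + d(#104,j) − d(i,j):
  between Base and #101: 18 + 5 − 19 = 4
  between #101 and #103: 5 + 13 − 8 = 10
  between #103 and #102: 13 + 17 − 20 = 10
  between #102 and Base: 17 + 18 − 26 = 9
Cheapest insertion is between Base and #101, adding 4.
New total = 73 + 4 = 77.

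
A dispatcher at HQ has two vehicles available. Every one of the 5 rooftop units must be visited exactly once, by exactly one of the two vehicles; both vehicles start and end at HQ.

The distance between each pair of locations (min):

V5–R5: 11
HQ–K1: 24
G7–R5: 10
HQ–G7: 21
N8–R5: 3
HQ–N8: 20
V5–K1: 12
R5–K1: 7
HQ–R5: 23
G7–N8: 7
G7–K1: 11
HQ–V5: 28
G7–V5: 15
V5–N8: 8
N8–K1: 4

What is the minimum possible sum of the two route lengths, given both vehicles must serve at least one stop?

Try each way of splitting the stops between the two vehicles (each non-empty) and, for each split, find the best tour for each vehicle:
  {G7} + {V5, N8, R5, K1}: 42 + 70 = 112
  {V5} + {G7, N8, R5, K1}: 56 + 62 = 118
  {G7, V5} + {N8, R5, K1}: 64 + 54 = 118
  {N8} + {G7, V5, R5, K1}: 40 + 78 = 118
  {G7, N8} + {V5, R5, K1}: 48 + 70 = 118
  {V5, N8} + {G7, R5, K1}: 56 + 62 = 118
  … (15 splits in total)
Best: vehicle 1 HQ → G7 → HQ = 42; vehicle 2 HQ → V5 → N8 → R5 → K1 → HQ = 70; combined 112.

112 min — the smallest possible combined total.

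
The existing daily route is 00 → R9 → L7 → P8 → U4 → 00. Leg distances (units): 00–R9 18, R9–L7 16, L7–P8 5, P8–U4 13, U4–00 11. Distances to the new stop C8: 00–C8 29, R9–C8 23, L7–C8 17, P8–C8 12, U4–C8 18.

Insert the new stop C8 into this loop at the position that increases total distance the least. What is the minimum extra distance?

Adding 17 by placing C8 on the P8–U4 leg.

Insertion cost between consecutive stops i–j is d(i,C8) + d(C8,j) − d(i,j):
  between 00 and R9: 29 + 23 − 18 = 34
  between R9 and L7: 23 + 17 − 16 = 24
  between L7 and P8: 17 + 12 − 5 = 24
  between P8 and U4: 12 + 18 − 13 = 17
  between U4 and 00: 18 + 29 − 11 = 36
Cheapest insertion is between P8 and U4, adding 17.
New total = 63 + 17 = 80.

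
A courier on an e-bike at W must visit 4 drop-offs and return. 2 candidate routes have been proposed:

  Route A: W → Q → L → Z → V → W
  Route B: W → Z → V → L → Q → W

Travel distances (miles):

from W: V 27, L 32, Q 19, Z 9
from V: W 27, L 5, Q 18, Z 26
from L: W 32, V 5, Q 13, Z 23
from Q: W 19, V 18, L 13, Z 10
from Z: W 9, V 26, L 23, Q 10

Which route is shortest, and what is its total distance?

72 miles — Route B is the shortest.

Route A: 19 + 13 + 23 + 26 + 27 = 108
Route B: 9 + 26 + 5 + 13 + 19 = 72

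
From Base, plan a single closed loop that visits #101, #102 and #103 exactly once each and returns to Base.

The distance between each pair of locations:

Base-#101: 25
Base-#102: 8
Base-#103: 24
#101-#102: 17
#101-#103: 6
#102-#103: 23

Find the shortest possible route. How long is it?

There are 3 distinct closed tours to check (reversals are equivalent).
Base→#101→#102→#103→Base: 25+17+23+24 = 89
Base→#101→#103→#102→Base: 25+6+23+8 = 62
Base→#102→#101→#103→Base: 8+17+6+24 = 55
The minimum is 55.
One optimal route: Base → #102 → #101 → #103 → Base (or its reverse).

Shortest round trip = 55.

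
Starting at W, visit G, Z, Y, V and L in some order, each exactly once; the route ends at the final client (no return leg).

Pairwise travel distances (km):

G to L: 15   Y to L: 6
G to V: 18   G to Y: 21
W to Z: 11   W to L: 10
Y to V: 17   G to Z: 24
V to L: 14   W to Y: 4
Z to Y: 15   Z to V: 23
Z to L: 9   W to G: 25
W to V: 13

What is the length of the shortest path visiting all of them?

There are 5! = 120 possible orderings.
W → G → Z → Y → V → L: 25+24+15+17+14 = 95
W → G → Z → Y → L → V: 25+24+15+6+14 = 84
W → G → Z → V → Y → L: 25+24+23+17+6 = 95
W → G → Z → V → L → Y: 25+24+23+14+6 = 92
W → G → Z → L → Y → V: 25+24+9+6+17 = 81
W → G → Z → L → V → Y: 25+24+9+14+17 = 89
W → G → Y → Z → V → L: 25+21+15+23+14 = 98
W → G → Y → Z → L → V: 25+21+15+9+14 = 84
W → G → Y → V → Z → L: 25+21+17+23+9 = 95
W → G → Y → V → L → Z: 25+21+17+14+9 = 86
W → G → Y → L → Z → V: 25+21+6+9+23 = 84
W → G → Y → L → V → Z: 25+21+6+14+23 = 89
W → G → V → Z → Y → L: 25+18+23+15+6 = 87
W → G → V → Z → L → Y: 25+18+23+9+6 = 81
… (106 more)
W → Y → Z → L → V → G: 4+15+9+14+18 = 60  ← best
The minimum is 60.
One shortest path: W → Y → Z → L → V → G.

Minimum one-way distance = 60 km.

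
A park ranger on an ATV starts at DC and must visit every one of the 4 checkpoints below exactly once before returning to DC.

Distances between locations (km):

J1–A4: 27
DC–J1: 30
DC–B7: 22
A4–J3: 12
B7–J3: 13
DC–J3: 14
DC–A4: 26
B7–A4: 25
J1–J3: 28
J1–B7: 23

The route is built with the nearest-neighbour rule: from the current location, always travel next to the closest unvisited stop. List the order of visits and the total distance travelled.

From DC: distances to unvisited — J3=14, B7=22, A4=26, J1=30. Nearest is J3 (14).
From J3: distances to unvisited — A4=12, B7=13, J1=28. Nearest is A4 (12).
From A4: distances to unvisited — B7=25, J1=27. Nearest is B7 (25).
From B7: distances to unvisited — J1=23. Nearest is J1 (23).
Return J1→DC: 30.
Total = 14 + 12 + 25 + 23 + 30 = 104.

104 km along DC → J3 → A4 → B7 → J1 → DC.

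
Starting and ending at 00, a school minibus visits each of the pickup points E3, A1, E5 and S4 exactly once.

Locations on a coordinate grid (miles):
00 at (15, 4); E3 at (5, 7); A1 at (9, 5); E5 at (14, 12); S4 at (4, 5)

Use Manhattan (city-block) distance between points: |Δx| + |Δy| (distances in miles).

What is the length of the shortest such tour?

00 - E3 - A1 - E5 - S4 - 00: 13+6+12+17+12 = 60
00 - E3 - A1 - S4 - E5 - 00: 13+6+5+17+9 = 50
00 - E3 - E5 - A1 - S4 - 00: 13+14+12+5+12 = 56
00 - E3 - E5 - S4 - A1 - 00: 13+14+17+5+7 = 56
00 - E3 - S4 - A1 - E5 - 00: 13+3+5+12+9 = 42
00 - E3 - S4 - E5 - A1 - 00: 13+3+17+12+7 = 52
00 - A1 - E3 - E5 - S4 - 00: 7+6+14+17+12 = 56
00 - A1 - E3 - S4 - E5 - 00: 7+6+3+17+9 = 42
00 - A1 - E5 - E3 - S4 - 00: 7+12+14+3+12 = 48
00 - A1 - S4 - E3 - E5 - 00: 7+5+3+14+9 = 38
00 - E5 - E3 - A1 - S4 - 00: 9+14+6+5+12 = 46
00 - E5 - A1 - E3 - S4 - 00: 9+12+6+3+12 = 42
The minimum is 38.
One optimal route: 00 → A1 → S4 → E3 → E5 → 00 (or its reverse).

38 miles — the shortest possible round trip.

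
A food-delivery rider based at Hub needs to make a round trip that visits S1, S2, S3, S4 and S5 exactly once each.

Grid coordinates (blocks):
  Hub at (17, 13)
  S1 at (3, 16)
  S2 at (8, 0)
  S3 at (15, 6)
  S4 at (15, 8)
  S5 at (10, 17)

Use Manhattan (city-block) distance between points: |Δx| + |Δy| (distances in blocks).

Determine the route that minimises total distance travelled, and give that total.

There are 60 distinct closed tours to check (reversals are equivalent).
Hub → S1 → S2 → S3 → S4 → S5 → Hub: 17+21+13+2+14+11 = 78
Hub → S1 → S2 → S3 → S5 → S4 → Hub: 17+21+13+16+14+7 = 88
Hub → S1 → S2 → S4 → S3 → S5 → Hub: 17+21+15+2+16+11 = 82
Hub → S1 → S2 → S4 → S5 → S3 → Hub: 17+21+15+14+16+9 = 92
Hub → S1 → S2 → S5 → S3 → S4 → Hub: 17+21+19+16+2+7 = 82
Hub → S1 → S2 → S5 → S4 → S3 → Hub: 17+21+19+14+2+9 = 82
Hub → S1 → S3 → S2 → S4 → S5 → Hub: 17+22+13+15+14+11 = 92
Hub → S1 → S3 → S2 → S5 → S4 → Hub: 17+22+13+19+14+7 = 92
Hub → S1 → S3 → S4 → S2 → S5 → Hub: 17+22+2+15+19+11 = 86
Hub → S1 → S3 → S4 → S5 → S2 → Hub: 17+22+2+14+19+22 = 96
Hub → S1 → S3 → S5 → S2 → S4 → Hub: 17+22+16+19+15+7 = 96
Hub → S1 → S3 → S5 → S4 → S2 → Hub: 17+22+16+14+15+22 = 106
Hub → S1 → S4 → S2 → S3 → S5 → Hub: 17+20+15+13+16+11 = 92
Hub → S1 → S4 → S2 → S5 → S3 → Hub: 17+20+15+19+16+9 = 96
… (46 more)
Hub → S4 → S3 → S2 → S1 → S5 → Hub: 7+2+13+21+8+11 = 62  ← best
The minimum is 62.
One optimal route: Hub → S4 → S3 → S2 → S1 → S5 → Hub (or its reverse).

Shortest round trip = 62 blocks.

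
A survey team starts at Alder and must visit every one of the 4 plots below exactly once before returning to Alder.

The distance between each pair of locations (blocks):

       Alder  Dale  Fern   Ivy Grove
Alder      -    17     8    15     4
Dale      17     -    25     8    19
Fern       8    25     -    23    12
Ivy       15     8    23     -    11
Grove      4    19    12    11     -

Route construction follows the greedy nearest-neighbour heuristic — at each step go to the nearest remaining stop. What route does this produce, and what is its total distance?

Total distance 56 blocks via the nearest-neighbour route Alder → Grove → Ivy → Dale → Fern → Alder.

Alder → [Grove:4 / Fern:8 / Ivy:15 / Dale:17] → Grove (4)
Grove → [Ivy:11 / Fern:12 / Dale:19] → Ivy (11)
Ivy → [Dale:8 / Fern:23] → Dale (8)
Dale → [Fern:25] → Fern (25)
Return Fern→Alder: 8.
Total = 4 + 11 + 8 + 25 + 8 = 56.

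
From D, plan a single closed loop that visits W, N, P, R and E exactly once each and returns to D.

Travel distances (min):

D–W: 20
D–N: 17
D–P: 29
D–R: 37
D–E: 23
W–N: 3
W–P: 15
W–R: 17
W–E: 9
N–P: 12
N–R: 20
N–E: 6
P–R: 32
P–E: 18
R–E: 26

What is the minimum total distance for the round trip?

Shortest round trip = 110 min.

There are 60 distinct closed tours to check (reversals are equivalent).
D→W→N→P→R→E→D: 20+3+12+32+26+23 = 116
D→W→N→P→E→R→D: 20+3+12+18+26+37 = 116
D→W→N→R→P→E→D: 20+3+20+32+18+23 = 116
D→W→N→R→E→P→D: 20+3+20+26+18+29 = 116
D→W→N→E→P→R→D: 20+3+6+18+32+37 = 116
D→W→N→E→R→P→D: 20+3+6+26+32+29 = 116
D→W→P→N→R→E→D: 20+15+12+20+26+23 = 116
D→W→P→N→E→R→D: 20+15+12+6+26+37 = 116
D→W→P→R→N→E→D: 20+15+32+20+6+23 = 116
D→W→P→R→E→N→D: 20+15+32+26+6+17 = 116
D→W→P→E→N→R→D: 20+15+18+6+20+37 = 116
D→W→P→E→R→N→D: 20+15+18+26+20+17 = 116
D→W→R→N→P→E→D: 20+17+20+12+18+23 = 110
D→W→R→N→E→P→D: 20+17+20+6+18+29 = 110
… (46 more)
The minimum is 110.
One optimal route: D → W → R → N → P → E → D (or its reverse).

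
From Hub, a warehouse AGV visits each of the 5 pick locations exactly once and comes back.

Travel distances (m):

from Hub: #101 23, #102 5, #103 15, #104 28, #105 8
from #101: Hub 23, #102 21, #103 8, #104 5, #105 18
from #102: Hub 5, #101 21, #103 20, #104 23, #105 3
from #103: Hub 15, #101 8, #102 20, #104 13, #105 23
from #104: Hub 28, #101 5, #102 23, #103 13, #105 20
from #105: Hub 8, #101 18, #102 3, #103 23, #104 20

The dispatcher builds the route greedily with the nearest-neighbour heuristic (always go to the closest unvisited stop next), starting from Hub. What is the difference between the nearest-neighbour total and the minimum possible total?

3 m longer than the optimal tour.

Hub: #102=5, #105=8, #103=15, #101=23, #104=28 ⇒ #102
#102: #105=3, #103=20, #101=21, #104=23 ⇒ #105
#105: #101=18, #104=20, #103=23 ⇒ #101
#101: #104=5, #103=8 ⇒ #104
#104: #103=13 ⇒ #103
NN route Hub → #102 → #105 → #101 → #104 → #103 → Hub costs 59.
Optimal: Hub → #102 → #105 → #104 → #101 → #103 → Hub costs 56 (by enumerating all 60 distinct tours).
Excess = 59 − 56 = 3.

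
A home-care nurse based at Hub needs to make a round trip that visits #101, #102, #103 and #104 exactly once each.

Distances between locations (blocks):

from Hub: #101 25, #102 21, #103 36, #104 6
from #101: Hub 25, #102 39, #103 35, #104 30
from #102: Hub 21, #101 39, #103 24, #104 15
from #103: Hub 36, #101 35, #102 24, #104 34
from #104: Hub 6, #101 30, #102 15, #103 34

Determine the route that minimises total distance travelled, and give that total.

There are 12 distinct closed tours to check (reversals are equivalent).
Hub → #101 → #102 → #103 → #104 → Hub: 25+39+24+34+6 = 128
Hub → #101 → #102 → #104 → #103 → Hub: 25+39+15+34+36 = 149
Hub → #101 → #103 → #102 → #104 → Hub: 25+35+24+15+6 = 105
Hub → #101 → #103 → #104 → #102 → Hub: 25+35+34+15+21 = 130
Hub → #101 → #104 → #102 → #103 → Hub: 25+30+15+24+36 = 130
Hub → #101 → #104 → #103 → #102 → Hub: 25+30+34+24+21 = 134
Hub → #102 → #101 → #103 → #104 → Hub: 21+39+35+34+6 = 135
Hub → #102 → #101 → #104 → #103 → Hub: 21+39+30+34+36 = 160
Hub → #102 → #103 → #101 → #104 → Hub: 21+24+35+30+6 = 116
Hub → #102 → #104 → #101 → #103 → Hub: 21+15+30+35+36 = 137
Hub → #103 → #101 → #102 → #104 → Hub: 36+35+39+15+6 = 131
Hub → #103 → #102 → #101 → #104 → Hub: 36+24+39+30+6 = 135
The minimum is 105.
One optimal route: Hub → #101 → #103 → #102 → #104 → Hub (or its reverse).

Shortest round trip = 105 blocks.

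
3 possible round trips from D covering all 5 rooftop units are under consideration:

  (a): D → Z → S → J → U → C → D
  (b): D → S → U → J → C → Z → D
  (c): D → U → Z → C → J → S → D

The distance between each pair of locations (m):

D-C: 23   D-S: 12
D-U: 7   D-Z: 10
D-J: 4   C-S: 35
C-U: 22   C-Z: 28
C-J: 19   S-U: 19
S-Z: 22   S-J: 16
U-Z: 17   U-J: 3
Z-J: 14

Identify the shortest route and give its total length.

91 m — (b) is the shortest.

(a): 10 + 22 + 16 + 3 + 22 + 23 = 96
(b): 12 + 19 + 3 + 19 + 28 + 10 = 91
(c): 7 + 17 + 28 + 19 + 16 + 12 = 99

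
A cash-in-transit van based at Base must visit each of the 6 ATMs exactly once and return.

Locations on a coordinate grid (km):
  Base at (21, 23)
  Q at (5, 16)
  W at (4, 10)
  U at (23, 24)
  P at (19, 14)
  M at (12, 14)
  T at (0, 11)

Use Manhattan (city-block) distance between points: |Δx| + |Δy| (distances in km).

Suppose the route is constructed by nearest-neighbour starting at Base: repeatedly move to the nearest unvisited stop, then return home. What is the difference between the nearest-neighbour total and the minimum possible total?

The nearest-neighbour route is 4 km longer than optimal.

From Base: U=3, P=11, M=18, Q=23, W=30, T=33 → choose U (3).
From U: P=14, M=21, Q=26, W=33, T=36 → choose P (14).
From P: M=7, Q=16, W=19, T=22 → choose M (7).
From M: Q=9, W=12, T=15 → choose Q (9).
From Q: W=7, T=10 → choose W (7).
From W: T=5 → choose T (5).
NN route Base → U → P → M → Q → W → T → Base costs 78.
Optimal: Base → Q → W → T → M → P → U → Base costs 74 (by enumerating all 360 distinct tours).
Excess = 78 − 74 = 4.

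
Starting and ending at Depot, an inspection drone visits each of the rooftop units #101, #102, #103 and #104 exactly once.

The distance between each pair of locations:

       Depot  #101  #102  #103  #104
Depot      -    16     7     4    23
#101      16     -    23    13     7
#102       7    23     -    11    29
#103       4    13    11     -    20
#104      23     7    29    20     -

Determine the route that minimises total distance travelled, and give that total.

Depot-#101-#102-#103-#104-Depot: 16+23+11+20+23 = 93
Depot-#101-#102-#104-#103-Depot: 16+23+29+20+4 = 92
Depot-#101-#103-#102-#104-Depot: 16+13+11+29+23 = 92
Depot-#101-#103-#104-#102-Depot: 16+13+20+29+7 = 85
Depot-#101-#104-#102-#103-Depot: 16+7+29+11+4 = 67
Depot-#101-#104-#103-#102-Depot: 16+7+20+11+7 = 61
Depot-#102-#101-#103-#104-Depot: 7+23+13+20+23 = 86
Depot-#102-#101-#104-#103-Depot: 7+23+7+20+4 = 61
Depot-#102-#103-#101-#104-Depot: 7+11+13+7+23 = 61
Depot-#102-#104-#101-#103-Depot: 7+29+7+13+4 = 60
Depot-#103-#101-#102-#104-Depot: 4+13+23+29+23 = 92
Depot-#103-#102-#101-#104-Depot: 4+11+23+7+23 = 68
The minimum is 60.
One optimal route: Depot → #102 → #104 → #101 → #103 → Depot (or its reverse).

Shortest round trip = 60.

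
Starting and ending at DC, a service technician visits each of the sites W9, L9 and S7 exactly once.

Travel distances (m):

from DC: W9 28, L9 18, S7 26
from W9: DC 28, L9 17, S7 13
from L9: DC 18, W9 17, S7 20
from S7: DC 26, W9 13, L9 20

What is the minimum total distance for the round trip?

Minimum total distance: 74 m.

DC → W9 → L9 → S7 → DC: 28+17+20+26 = 91
DC → W9 → S7 → L9 → DC: 28+13+20+18 = 79
DC → L9 → W9 → S7 → DC: 18+17+13+26 = 74
The minimum is 74.
One optimal route: DC → L9 → W9 → S7 → DC (or its reverse).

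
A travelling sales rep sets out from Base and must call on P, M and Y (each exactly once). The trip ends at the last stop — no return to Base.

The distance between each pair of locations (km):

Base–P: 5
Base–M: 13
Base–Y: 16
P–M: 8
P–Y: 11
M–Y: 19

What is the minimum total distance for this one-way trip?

There are 3! = 6 possible orderings.
Base - P - M - Y: 5+8+19 = 32
Base - P - Y - M: 5+11+19 = 35
Base - M - P - Y: 13+8+11 = 32
Base - M - Y - P: 13+19+11 = 43
Base - Y - P - M: 16+11+8 = 35
Base - Y - M - P: 16+19+8 = 43
The minimum is 32.
One shortest path: Base → P → M → Y.

Minimum one-way distance = 32 km.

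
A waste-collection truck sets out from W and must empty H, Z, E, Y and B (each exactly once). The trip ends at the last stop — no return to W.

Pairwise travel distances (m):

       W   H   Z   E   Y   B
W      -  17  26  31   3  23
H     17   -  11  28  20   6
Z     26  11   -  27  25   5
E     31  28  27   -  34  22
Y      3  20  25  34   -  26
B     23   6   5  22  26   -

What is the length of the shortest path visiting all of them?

There are 5! = 120 possible orderings.
W → H → Z → E → Y → B: 17+11+27+34+26 = 115
W → H → Z → E → B → Y: 17+11+27+22+26 = 103
W → H → Z → Y → E → B: 17+11+25+34+22 = 109
W → H → Z → Y → B → E: 17+11+25+26+22 = 101
W → H → Z → B → E → Y: 17+11+5+22+34 = 89
W → H → Z → B → Y → E: 17+11+5+26+34 = 93
W → H → E → Z → Y → B: 17+28+27+25+26 = 123
W → H → E → Z → B → Y: 17+28+27+5+26 = 103
W → H → E → Y → Z → B: 17+28+34+25+5 = 109
W → H → E → Y → B → Z: 17+28+34+26+5 = 110
W → H → E → B → Z → Y: 17+28+22+5+25 = 97
W → H → E → B → Y → Z: 17+28+22+26+25 = 118
W → H → Y → Z → E → B: 17+20+25+27+22 = 111
W → H → Y → Z → B → E: 17+20+25+5+22 = 89
… (106 more)
W → Y → H → Z → B → E: 3+20+11+5+22 = 61  ← best
The minimum is 61.
One shortest path: W → Y → H → Z → B → E.

Shortest open route: 61 m.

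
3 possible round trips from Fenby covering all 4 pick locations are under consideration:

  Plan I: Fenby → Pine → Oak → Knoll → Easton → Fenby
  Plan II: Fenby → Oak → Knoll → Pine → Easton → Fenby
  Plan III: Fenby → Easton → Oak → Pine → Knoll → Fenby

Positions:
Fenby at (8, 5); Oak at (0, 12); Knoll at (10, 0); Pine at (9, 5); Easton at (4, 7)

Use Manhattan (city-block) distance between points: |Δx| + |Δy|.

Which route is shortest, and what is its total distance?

Shortest is Plan III, total 44.

Plan I: 1 + 16 + 22 + 13 + 6 = 58
Plan II: 15 + 22 + 6 + 7 + 6 = 56
Plan III: 6 + 9 + 16 + 6 + 7 = 44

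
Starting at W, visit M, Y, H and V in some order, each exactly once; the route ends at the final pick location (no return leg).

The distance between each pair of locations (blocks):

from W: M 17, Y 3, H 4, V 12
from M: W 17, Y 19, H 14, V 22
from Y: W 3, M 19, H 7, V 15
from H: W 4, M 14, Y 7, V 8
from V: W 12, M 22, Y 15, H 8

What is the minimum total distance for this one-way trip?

There are 4! = 24 possible orderings.
W → M → Y → H → V: 17+19+7+8 = 51
W → M → Y → V → H: 17+19+15+8 = 59
W → M → H → Y → V: 17+14+7+15 = 53
W → M → H → V → Y: 17+14+8+15 = 54
W → M → V → Y → H: 17+22+15+7 = 61
W → M → V → H → Y: 17+22+8+7 = 54
W → Y → M → H → V: 3+19+14+8 = 44
W → Y → M → V → H: 3+19+22+8 = 52
W → Y → H → M → V: 3+7+14+22 = 46
W → Y → H → V → M: 3+7+8+22 = 40
W → Y → V → M → H: 3+15+22+14 = 54
W → Y → V → H → M: 3+15+8+14 = 40
W → H → M → Y → V: 4+14+19+15 = 52
W → H → M → V → Y: 4+14+22+15 = 55
… (10 more)
The minimum is 40.
One shortest path: W → Y → H → V → M.

40 blocks — the minimum one-way total.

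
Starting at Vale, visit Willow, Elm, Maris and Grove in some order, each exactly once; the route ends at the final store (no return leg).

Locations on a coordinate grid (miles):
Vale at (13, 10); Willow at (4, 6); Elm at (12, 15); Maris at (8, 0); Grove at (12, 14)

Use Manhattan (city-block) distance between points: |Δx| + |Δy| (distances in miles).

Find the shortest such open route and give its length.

There are 4! = 24 possible orderings.
Vale - Willow - Elm - Maris - Grove: 13+17+19+18 = 67
Vale - Willow - Elm - Grove - Maris: 13+17+1+18 = 49
Vale - Willow - Maris - Elm - Grove: 13+10+19+1 = 43
Vale - Willow - Maris - Grove - Elm: 13+10+18+1 = 42
Vale - Willow - Grove - Elm - Maris: 13+16+1+19 = 49
Vale - Willow - Grove - Maris - Elm: 13+16+18+19 = 66
Vale - Elm - Willow - Maris - Grove: 6+17+10+18 = 51
Vale - Elm - Willow - Grove - Maris: 6+17+16+18 = 57
Vale - Elm - Maris - Willow - Grove: 6+19+10+16 = 51
Vale - Elm - Maris - Grove - Willow: 6+19+18+16 = 59
Vale - Elm - Grove - Willow - Maris: 6+1+16+10 = 33
Vale - Elm - Grove - Maris - Willow: 6+1+18+10 = 35
Vale - Maris - Willow - Elm - Grove: 15+10+17+1 = 43
Vale - Maris - Willow - Grove - Elm: 15+10+16+1 = 42
… (10 more)
The minimum is 33.
One shortest path: Vale → Elm → Grove → Willow → Maris.

Shortest open route: 33 miles.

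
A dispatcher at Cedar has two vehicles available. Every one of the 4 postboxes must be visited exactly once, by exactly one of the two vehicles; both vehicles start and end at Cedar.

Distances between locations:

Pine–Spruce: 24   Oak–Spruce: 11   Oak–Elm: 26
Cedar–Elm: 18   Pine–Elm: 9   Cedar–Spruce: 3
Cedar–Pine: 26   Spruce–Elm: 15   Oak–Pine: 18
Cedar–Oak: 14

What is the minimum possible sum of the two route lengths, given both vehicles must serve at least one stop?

Minimum combined distance: 65.

Try each way of splitting the stops between the two vehicles (each non-empty) and, for each split, find the best tour for each vehicle:
  {Oak} + {Pine, Spruce, Elm}: 28 + 53 = 81
  {Pine} + {Oak, Spruce, Elm}: 52 + 58 = 110
  {Oak, Pine} + {Spruce, Elm}: 58 + 36 = 94
  {Spruce} + {Oak, Pine, Elm}: 6 + 59 = 65
  {Oak, Spruce} + {Pine, Elm}: 28 + 53 = 81
  {Pine, Spruce} + {Oak, Elm}: 53 + 58 = 111
  … (7 splits in total)
Best: vehicle 1 Cedar → Spruce → Cedar = 6; vehicle 2 Cedar → Oak → Pine → Elm → Cedar = 59; combined 65.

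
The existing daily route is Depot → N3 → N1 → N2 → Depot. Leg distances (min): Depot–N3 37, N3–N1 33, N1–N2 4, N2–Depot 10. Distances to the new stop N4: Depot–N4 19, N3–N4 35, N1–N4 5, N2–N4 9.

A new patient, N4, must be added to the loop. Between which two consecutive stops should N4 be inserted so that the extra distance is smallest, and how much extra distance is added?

Insertion cost between consecutive stops i–j is d(i,N4) + d(N4,j) − d(i,j):
  between Depot and N3: 19 + 35 − 37 = 17
  between N3 and N1: 35 + 5 − 33 = 7
  between N1 and N2: 5 + 9 − 4 = 10
  between N2 and Depot: 9 + 19 − 10 = 18
Cheapest insertion is between N3 and N1, adding 7.
New total = 84 + 7 = 91.

Minimum extra distance: 7 min, inserting N4 between N3 and N1.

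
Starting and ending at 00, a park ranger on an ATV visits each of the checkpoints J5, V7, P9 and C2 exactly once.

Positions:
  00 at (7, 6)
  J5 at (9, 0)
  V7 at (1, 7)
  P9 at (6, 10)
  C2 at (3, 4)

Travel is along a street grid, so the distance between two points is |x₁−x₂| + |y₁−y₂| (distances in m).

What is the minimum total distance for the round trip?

36 m — the shortest possible round trip.

There are 12 distinct closed tours to check (reversals are equivalent).
00→J5→V7→P9→C2→00: 8+15+8+9+6 = 46
00→J5→V7→C2→P9→00: 8+15+5+9+5 = 42
00→J5→P9→V7→C2→00: 8+13+8+5+6 = 40
00→J5→P9→C2→V7→00: 8+13+9+5+7 = 42
00→J5→C2→V7→P9→00: 8+10+5+8+5 = 36
00→J5→C2→P9→V7→00: 8+10+9+8+7 = 42
00→V7→J5→P9→C2→00: 7+15+13+9+6 = 50
00→V7→J5→C2→P9→00: 7+15+10+9+5 = 46
00→V7→P9→J5→C2→00: 7+8+13+10+6 = 44
00→V7→C2→J5→P9→00: 7+5+10+13+5 = 40
00→P9→J5→V7→C2→00: 5+13+15+5+6 = 44
00→P9→V7→J5→C2→00: 5+8+15+10+6 = 44
The minimum is 36.
One optimal route: 00 → J5 → C2 → V7 → P9 → 00 (or its reverse).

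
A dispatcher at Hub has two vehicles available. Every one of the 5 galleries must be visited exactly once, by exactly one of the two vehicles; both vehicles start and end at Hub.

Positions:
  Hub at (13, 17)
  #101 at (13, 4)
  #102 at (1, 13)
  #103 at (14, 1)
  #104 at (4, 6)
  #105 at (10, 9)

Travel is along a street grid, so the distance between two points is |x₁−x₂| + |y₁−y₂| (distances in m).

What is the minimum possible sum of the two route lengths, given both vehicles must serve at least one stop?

Minimum combined distance: 80 m.

Check every non-empty split of the stops between the two vehicles; for each half take its own optimal tour:
  {#101} + {#102, #103, #104, #105}: 26 + 64 = 90
  {#102} + {#101, #103, #104, #105}: 32 + 52 = 84
  {#101, #102} + {#103, #104, #105}: 50 + 52 = 102
  {#103} + {#101, #102, #104, #105}: 34 + 56 = 90
  {#101, #103} + {#102, #104, #105}: 34 + 46 = 80
  {#102, #103} + {#101, #104, #105}: 58 + 44 = 102
  … (15 splits in total)
Best: vehicle 1 Hub → #101 → #103 → Hub = 34; vehicle 2 Hub → #102 → #104 → #105 → Hub = 46; combined 80.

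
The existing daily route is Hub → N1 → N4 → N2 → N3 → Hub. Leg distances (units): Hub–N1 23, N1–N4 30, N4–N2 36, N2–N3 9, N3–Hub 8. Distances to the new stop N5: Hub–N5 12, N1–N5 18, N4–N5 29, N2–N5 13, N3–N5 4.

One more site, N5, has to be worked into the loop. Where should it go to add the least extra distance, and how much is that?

Insertion cost between consecutive stops i–j is d(i,N5) + d(N5,j) − d(i,j):
  between Hub and N1: 12 + 18 − 23 = 7
  between N1 and N4: 18 + 29 − 30 = 17
  between N4 and N2: 29 + 13 − 36 = 6
  between N2 and N3: 13 + 4 − 9 = 8
  between N3 and Hub: 4 + 12 − 8 = 8
Cheapest insertion is between N4 and N2, adding 6.
New total = 106 + 6 = 112.

Minimum extra distance: 6, inserting N5 between N4 and N2.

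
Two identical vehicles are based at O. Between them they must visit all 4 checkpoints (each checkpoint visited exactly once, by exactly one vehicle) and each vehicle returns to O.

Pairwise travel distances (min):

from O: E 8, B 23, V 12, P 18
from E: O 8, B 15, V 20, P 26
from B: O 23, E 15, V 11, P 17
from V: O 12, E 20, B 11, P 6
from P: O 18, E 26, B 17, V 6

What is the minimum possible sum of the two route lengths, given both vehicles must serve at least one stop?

Check every non-empty split of the stops between the two vehicles; for each half take its own optimal tour:
  {E} + {B, V, P}: 16 + 58 = 74
  {B} + {E, V, P}: 46 + 52 = 98
  {E, B} + {V, P}: 46 + 36 = 82
  {V} + {E, B, P}: 24 + 58 = 82
  {E, V} + {B, P}: 40 + 58 = 98
  {B, V} + {E, P}: 46 + 52 = 98
  … (7 splits in total)
Best: vehicle 1 O → E → O = 16; vehicle 2 O → B → V → P → O = 58; combined 74.

74 min — the smallest possible combined total.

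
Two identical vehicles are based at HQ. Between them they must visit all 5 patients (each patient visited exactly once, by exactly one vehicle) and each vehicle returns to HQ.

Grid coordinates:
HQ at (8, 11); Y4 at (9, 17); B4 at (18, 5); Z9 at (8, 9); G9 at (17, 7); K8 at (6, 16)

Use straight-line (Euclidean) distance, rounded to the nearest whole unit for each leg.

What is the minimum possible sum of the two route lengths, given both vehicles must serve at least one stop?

39 — the smallest possible combined total.

There are 2^4 − 1 = 15 ways to divide the 5 stops into two non-empty groups. For each, the best each vehicle can do is its own shortest tour through its group:
  {Y4} + {B4, Z9, G9, K8}: 12 + 34 = 46
  {B4} + {Y4, Z9, G9, K8}: 24 + 32 = 56
  {Y4, B4} + {Z9, G9, K8}: 33 + 30 = 63
  {Z9} + {Y4, B4, G9, K8}: 4 + 35 = 39
  {Y4, Z9} + {B4, G9, K8}: 16 + 33 = 49
  {B4, Z9} + {Y4, G9, K8}: 25 + 31 = 56
  … (15 splits in total)
Best: vehicle 1 HQ → Z9 → HQ = 4; vehicle 2 HQ → B4 → G9 → Y4 → K8 → HQ = 35; combined 39.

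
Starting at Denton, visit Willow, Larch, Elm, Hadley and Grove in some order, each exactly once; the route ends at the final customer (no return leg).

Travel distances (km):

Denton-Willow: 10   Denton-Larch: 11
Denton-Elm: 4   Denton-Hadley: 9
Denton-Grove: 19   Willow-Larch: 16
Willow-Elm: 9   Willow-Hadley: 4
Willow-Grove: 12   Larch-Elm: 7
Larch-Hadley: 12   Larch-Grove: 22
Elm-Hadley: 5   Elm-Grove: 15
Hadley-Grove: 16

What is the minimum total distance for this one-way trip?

There are 5! = 120 possible orderings.
Denton→Willow→Larch→Elm→Hadley→Grove: 10+16+7+5+16 = 54
Denton→Willow→Larch→Elm→Grove→Hadley: 10+16+7+15+16 = 64
Denton→Willow→Larch→Hadley→Elm→Grove: 10+16+12+5+15 = 58
Denton→Willow→Larch→Hadley→Grove→Elm: 10+16+12+16+15 = 69
Denton→Willow→Larch→Grove→Elm→Hadley: 10+16+22+15+5 = 68
Denton→Willow→Larch→Grove→Hadley→Elm: 10+16+22+16+5 = 69
Denton→Willow→Elm→Larch→Hadley→Grove: 10+9+7+12+16 = 54
Denton→Willow→Elm→Larch→Grove→Hadley: 10+9+7+22+16 = 64
Denton→Willow→Elm→Hadley→Larch→Grove: 10+9+5+12+22 = 58
Denton→Willow→Elm→Hadley→Grove→Larch: 10+9+5+16+22 = 62
Denton→Willow→Elm→Grove→Larch→Hadley: 10+9+15+22+12 = 68
Denton→Willow→Elm→Grove→Hadley→Larch: 10+9+15+16+12 = 62
Denton→Willow→Hadley→Larch→Elm→Grove: 10+4+12+7+15 = 48
Denton→Willow→Hadley→Larch→Grove→Elm: 10+4+12+22+15 = 63
… (106 more)
Denton→Larch→Elm→Hadley→Willow→Grove: 11+7+5+4+12 = 39  ← best
The minimum is 39.
One shortest path: Denton → Larch → Elm → Hadley → Willow → Grove.

Shortest open route: 39 km.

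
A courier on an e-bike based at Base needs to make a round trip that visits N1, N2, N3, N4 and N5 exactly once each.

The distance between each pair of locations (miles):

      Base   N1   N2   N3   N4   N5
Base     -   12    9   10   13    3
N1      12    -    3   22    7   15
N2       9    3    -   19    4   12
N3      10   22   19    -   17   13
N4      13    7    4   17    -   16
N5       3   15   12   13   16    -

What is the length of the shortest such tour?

Base → N1 → N2 → N3 → N4 → N5 → Base: 12+3+19+17+16+3 = 70
Base → N1 → N2 → N3 → N5 → N4 → Base: 12+3+19+13+16+13 = 76
Base → N1 → N2 → N4 → N3 → N5 → Base: 12+3+4+17+13+3 = 52
Base → N1 → N2 → N4 → N5 → N3 → Base: 12+3+4+16+13+10 = 58
Base → N1 → N2 → N5 → N3 → N4 → Base: 12+3+12+13+17+13 = 70
Base → N1 → N2 → N5 → N4 → N3 → Base: 12+3+12+16+17+10 = 70
Base → N1 → N3 → N2 → N4 → N5 → Base: 12+22+19+4+16+3 = 76
Base → N1 → N3 → N2 → N5 → N4 → Base: 12+22+19+12+16+13 = 94
Base → N1 → N3 → N4 → N2 → N5 → Base: 12+22+17+4+12+3 = 70
Base → N1 → N3 → N4 → N5 → N2 → Base: 12+22+17+16+12+9 = 88
Base → N1 → N3 → N5 → N2 → N4 → Base: 12+22+13+12+4+13 = 76
Base → N1 → N3 → N5 → N4 → N2 → Base: 12+22+13+16+4+9 = 76
Base → N1 → N4 → N2 → N3 → N5 → Base: 12+7+4+19+13+3 = 58
Base → N1 → N4 → N2 → N5 → N3 → Base: 12+7+4+12+13+10 = 58
… (46 more)
The minimum is 52.
One optimal route: Base → N1 → N2 → N4 → N3 → N5 → Base (or its reverse).

Minimum total distance: 52 miles.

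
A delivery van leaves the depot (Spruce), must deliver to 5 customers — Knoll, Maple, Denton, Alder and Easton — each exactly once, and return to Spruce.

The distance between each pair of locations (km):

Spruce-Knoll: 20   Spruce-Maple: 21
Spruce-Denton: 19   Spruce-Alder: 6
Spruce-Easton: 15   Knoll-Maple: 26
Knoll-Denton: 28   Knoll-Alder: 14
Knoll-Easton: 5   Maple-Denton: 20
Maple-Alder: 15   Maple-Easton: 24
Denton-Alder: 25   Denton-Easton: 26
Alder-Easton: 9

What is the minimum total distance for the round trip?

85 km — the shortest possible round trip.

Spruce - Knoll - Maple - Denton - Alder - Easton - Spruce: 20+26+20+25+9+15 = 115
Spruce - Knoll - Maple - Denton - Easton - Alder - Spruce: 20+26+20+26+9+6 = 107
Spruce - Knoll - Maple - Alder - Denton - Easton - Spruce: 20+26+15+25+26+15 = 127
Spruce - Knoll - Maple - Alder - Easton - Denton - Spruce: 20+26+15+9+26+19 = 115
Spruce - Knoll - Maple - Easton - Denton - Alder - Spruce: 20+26+24+26+25+6 = 127
Spruce - Knoll - Maple - Easton - Alder - Denton - Spruce: 20+26+24+9+25+19 = 123
Spruce - Knoll - Denton - Maple - Alder - Easton - Spruce: 20+28+20+15+9+15 = 107
Spruce - Knoll - Denton - Maple - Easton - Alder - Spruce: 20+28+20+24+9+6 = 107
Spruce - Knoll - Denton - Alder - Maple - Easton - Spruce: 20+28+25+15+24+15 = 127
Spruce - Knoll - Denton - Alder - Easton - Maple - Spruce: 20+28+25+9+24+21 = 127
Spruce - Knoll - Denton - Easton - Maple - Alder - Spruce: 20+28+26+24+15+6 = 119
Spruce - Knoll - Denton - Easton - Alder - Maple - Spruce: 20+28+26+9+15+21 = 119
Spruce - Knoll - Alder - Maple - Denton - Easton - Spruce: 20+14+15+20+26+15 = 110
Spruce - Knoll - Alder - Maple - Easton - Denton - Spruce: 20+14+15+24+26+19 = 118
… (46 more)
Spruce - Denton - Maple - Knoll - Easton - Alder - Spruce: 19+20+26+5+9+6 = 85  ← best
The minimum is 85.
One optimal route: Spruce → Denton → Maple → Knoll → Easton → Alder → Spruce (or its reverse).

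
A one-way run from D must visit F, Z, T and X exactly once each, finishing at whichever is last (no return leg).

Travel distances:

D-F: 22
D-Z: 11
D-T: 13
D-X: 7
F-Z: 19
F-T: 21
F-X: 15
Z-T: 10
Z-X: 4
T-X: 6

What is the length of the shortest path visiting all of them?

Minimum one-way distance = 42.

There are 4! = 24 possible orderings.
D - F - Z - T - X: 22+19+10+6 = 57
D - F - Z - X - T: 22+19+4+6 = 51
D - F - T - Z - X: 22+21+10+4 = 57
D - F - T - X - Z: 22+21+6+4 = 53
D - F - X - Z - T: 22+15+4+10 = 51
D - F - X - T - Z: 22+15+6+10 = 53
D - Z - F - T - X: 11+19+21+6 = 57
D - Z - F - X - T: 11+19+15+6 = 51
D - Z - T - F - X: 11+10+21+15 = 57
D - Z - T - X - F: 11+10+6+15 = 42
D - Z - X - F - T: 11+4+15+21 = 51
D - Z - X - T - F: 11+4+6+21 = 42
D - T - F - Z - X: 13+21+19+4 = 57
D - T - F - X - Z: 13+21+15+4 = 53
… (10 more)
The minimum is 42.
One shortest path: D → Z → T → X → F.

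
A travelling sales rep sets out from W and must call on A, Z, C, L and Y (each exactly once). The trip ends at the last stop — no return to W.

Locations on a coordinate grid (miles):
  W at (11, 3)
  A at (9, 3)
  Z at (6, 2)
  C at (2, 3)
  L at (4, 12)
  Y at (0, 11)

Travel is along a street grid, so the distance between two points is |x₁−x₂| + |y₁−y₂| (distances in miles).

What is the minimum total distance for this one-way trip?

There are 5! = 120 possible orderings.
W - A - Z - C - L - Y: 2+4+5+11+5 = 27
W - A - Z - C - Y - L: 2+4+5+10+5 = 26
W - A - Z - L - C - Y: 2+4+12+11+10 = 39
W - A - Z - L - Y - C: 2+4+12+5+10 = 33
W - A - Z - Y - C - L: 2+4+15+10+11 = 42
W - A - Z - Y - L - C: 2+4+15+5+11 = 37
W - A - C - Z - L - Y: 2+7+5+12+5 = 31
W - A - C - Z - Y - L: 2+7+5+15+5 = 34
W - A - C - L - Z - Y: 2+7+11+12+15 = 47
W - A - C - L - Y - Z: 2+7+11+5+15 = 40
W - A - C - Y - Z - L: 2+7+10+15+12 = 46
W - A - C - Y - L - Z: 2+7+10+5+12 = 36
W - A - L - Z - C - Y: 2+14+12+5+10 = 43
W - A - L - Z - Y - C: 2+14+12+15+10 = 53
… (106 more)
The minimum is 26.
One shortest path: W → A → Z → C → Y → L.

Minimum one-way distance = 26 miles.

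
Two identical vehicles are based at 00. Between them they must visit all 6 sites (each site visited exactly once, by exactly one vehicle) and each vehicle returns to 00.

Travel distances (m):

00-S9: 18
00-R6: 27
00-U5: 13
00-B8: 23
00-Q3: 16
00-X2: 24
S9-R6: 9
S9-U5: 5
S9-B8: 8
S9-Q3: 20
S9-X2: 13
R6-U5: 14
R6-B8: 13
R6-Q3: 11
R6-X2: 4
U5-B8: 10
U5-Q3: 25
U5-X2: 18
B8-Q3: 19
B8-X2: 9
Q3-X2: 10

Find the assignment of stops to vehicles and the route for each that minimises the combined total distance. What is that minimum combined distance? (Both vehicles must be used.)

There are 2^5 − 1 = 31 ways to divide the 6 stops into two non-empty groups. For each, the best each vehicle can do is its own shortest tour through its group:
  {S9} + {R6, U5, B8, Q3, X2}: 36 + 63 = 99
  {R6} + {S9, U5, B8, Q3, X2}: 54 + 61 = 115
  {S9, R6} + {U5, B8, Q3, X2}: 54 + 58 = 112
  {U5} + {S9, R6, B8, Q3, X2}: 26 + 66 = 92
  {S9, U5} + {R6, B8, Q3, X2}: 36 + 63 = 99
  {R6, U5} + {S9, B8, Q3, X2}: 54 + 61 = 115
  … (31 splits in total)
Best: vehicle 1 00 → U5 → 00 = 26; vehicle 2 00 → S9 → B8 → X2 → R6 → Q3 → 00 = 66; combined 92.

92 m — the smallest possible combined total.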